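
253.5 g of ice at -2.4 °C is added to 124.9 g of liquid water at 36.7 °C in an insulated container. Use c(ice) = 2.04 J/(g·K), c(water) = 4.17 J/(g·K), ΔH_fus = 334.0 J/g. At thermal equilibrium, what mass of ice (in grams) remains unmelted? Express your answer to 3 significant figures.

m_ice remaining = 200 g

Heat to warm all ice to 0 °C: 253.5×2.04×2.4 = 1241.1 J
Heat released by water cooling to 0 °C: 124.9×4.17×36.7 = 19115 J
19115 J < 1241.1 + 253.5×334.0 = 85910.1 J, so not all ice melts; final T = 0 °C.
Heat left for melting: 19115 − 1241.1 = 17873.9 J
Mass melted = 17873.9 / 334.0 = 53.51 g
Ice remaining = 253.5 − 53.51 = 199.99 g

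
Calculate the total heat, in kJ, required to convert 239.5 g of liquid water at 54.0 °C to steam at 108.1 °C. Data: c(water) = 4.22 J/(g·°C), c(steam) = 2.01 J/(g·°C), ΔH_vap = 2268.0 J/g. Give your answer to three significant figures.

q1 (heat water 54.0→100.0 °C): 239.5 × 4.22 × 46.0 = 46492 J
q2 (vaporize at 100 °C): 239.5 × 2268.0 = 543186 J
q3 (heat steam 100.0→108.1 °C): 239.5 × 2.01 × 8.1 = 3899 J
Total: 46492 + 543186 + 3899 = 593577 J = 594 kJ

q = 594 kJ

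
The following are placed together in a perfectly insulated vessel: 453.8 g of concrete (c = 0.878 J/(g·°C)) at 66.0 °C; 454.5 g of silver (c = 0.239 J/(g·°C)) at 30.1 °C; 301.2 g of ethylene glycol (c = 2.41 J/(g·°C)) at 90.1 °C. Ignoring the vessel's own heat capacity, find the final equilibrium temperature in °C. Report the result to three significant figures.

Σ mᵢcᵢ(T − Tᵢ) = 0  ⇒  T = Σ mᵢcᵢTᵢ / Σ mᵢcᵢ
Σ mᵢcᵢ = 453.8×0.878 + 454.5×0.239 + 301.2×2.41 = 1232.9539
Σ mᵢcᵢTᵢ = 398.4364×66.0 + 108.6255×30.1 + 725.892×90.1 = 94969
T = 94969 / 1232.9539 = 77.03 °C

T_f = 77.0 °C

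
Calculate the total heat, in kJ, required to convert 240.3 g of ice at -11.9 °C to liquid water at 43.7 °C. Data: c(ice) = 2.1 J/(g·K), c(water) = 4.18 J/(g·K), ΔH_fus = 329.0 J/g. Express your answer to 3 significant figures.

q1 (heat ice -11.9→0.0 °C): 240.3 × 2.1 × 11.9 = 6005 J
q2 (melt at 0 °C): 240.3 × 329.0 = 79059 J
q3 (heat water 0.0→43.7 °C): 240.3 × 4.18 × 43.7 = 43895 J
Total: 6005 + 79059 + 43895 = 128959 J = 129 kJ

q = 129 kJ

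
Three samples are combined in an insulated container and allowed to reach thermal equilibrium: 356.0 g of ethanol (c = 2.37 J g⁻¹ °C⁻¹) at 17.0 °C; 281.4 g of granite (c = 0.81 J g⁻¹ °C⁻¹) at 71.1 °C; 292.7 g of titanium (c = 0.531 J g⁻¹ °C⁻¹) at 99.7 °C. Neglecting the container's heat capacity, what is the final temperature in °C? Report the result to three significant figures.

T_f = 37.5 °C

Σ mᵢcᵢ(T − Tᵢ) = 0  ⇒  T = Σ mᵢcᵢTᵢ / Σ mᵢcᵢ
Σ mᵢcᵢ = 356.0×2.37 + 281.4×0.81 + 292.7×0.531 = 1227.0777
Σ mᵢcᵢTᵢ = 843.72×17.0 + 227.934×71.1 + 155.4237×99.7 = 46045
T = 46045 / 1227.0777 = 37.52 °C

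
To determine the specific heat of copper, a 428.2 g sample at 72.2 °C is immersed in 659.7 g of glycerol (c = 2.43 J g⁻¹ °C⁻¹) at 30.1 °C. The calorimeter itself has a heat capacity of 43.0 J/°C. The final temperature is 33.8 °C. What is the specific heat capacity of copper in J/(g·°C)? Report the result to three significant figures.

q_gained = (659.7 × 2.43 + 43.0) × (33.8 − 30.1) = 6090 J
q_lost = 428.2 × c × (72.2 − 33.8) = 16442.88 c
Set equal: c = 6090 / 16442.88 = 0.370 J/(g·°C)

c = 0.370 J/(g·°C)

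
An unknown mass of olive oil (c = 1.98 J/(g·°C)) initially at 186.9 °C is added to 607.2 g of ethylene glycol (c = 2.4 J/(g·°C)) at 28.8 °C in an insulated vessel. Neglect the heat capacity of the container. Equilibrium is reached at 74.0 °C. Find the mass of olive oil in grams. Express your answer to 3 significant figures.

m = 295 g

q_gained = (607.2 × 2.4) × (74.0 − 28.8) = 65870 J
q_lost = m × 1.98 × (186.9 − 74.0) = 223.542 m
m = 65870 / 223.542 = 295 g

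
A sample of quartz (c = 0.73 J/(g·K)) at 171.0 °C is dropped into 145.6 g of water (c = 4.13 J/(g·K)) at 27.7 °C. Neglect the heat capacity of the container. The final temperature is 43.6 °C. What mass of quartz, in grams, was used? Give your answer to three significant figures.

m = 103 g

q_gained = (145.6 × 4.13) × (43.6 − 27.7) = 9561 J
q_lost = m × 0.73 × (171.0 − 43.6) = 93.002 m
m = 9561 / 93.002 = 103 g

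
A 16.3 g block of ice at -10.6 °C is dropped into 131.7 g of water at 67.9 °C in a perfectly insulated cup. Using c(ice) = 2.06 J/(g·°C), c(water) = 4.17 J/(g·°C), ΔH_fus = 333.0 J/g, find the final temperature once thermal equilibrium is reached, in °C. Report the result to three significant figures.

T_f = 51.1 °C

Heat to bring ice to 0 °C and melt it: q₁ = 16.3×2.06×10.6 + 16.3×333.0 = 5783.8 J
Heat the water can supply cooling to 0 °C: 131.7×4.17×67.9 = 37289.9 J > q₁, so all ice melts.
Energy balance: 131.7×4.17×(67.9 − T) = 5783.8 + 16.3×4.17×(T − 0)
549.189(67.9 − T) = 5783.8 + 67.971 T
37289.9 − 5783.8 = 617.160 T
T = 31506.1 / 617.160 = 51.05 °C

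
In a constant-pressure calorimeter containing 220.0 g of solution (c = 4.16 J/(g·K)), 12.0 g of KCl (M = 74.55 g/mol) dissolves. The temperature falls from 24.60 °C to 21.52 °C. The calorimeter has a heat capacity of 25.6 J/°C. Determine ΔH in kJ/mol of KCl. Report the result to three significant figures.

|ΔT| = |21.52 − 24.60| = 3.08 °C
|q_surr| = (220.0 × 4.16 + 25.6) × 3.08 = 940.8 × 3.08 = 2898 J
n(KCl) = 12.0 / 74.55 = 0.1610 mol
Temperature fell, so q_rxn = +|q_surr| = 2.898 kJ
ΔH = q_rxn / n = 18.00 kJ/mol

ΔH = 18.0 kJ/mol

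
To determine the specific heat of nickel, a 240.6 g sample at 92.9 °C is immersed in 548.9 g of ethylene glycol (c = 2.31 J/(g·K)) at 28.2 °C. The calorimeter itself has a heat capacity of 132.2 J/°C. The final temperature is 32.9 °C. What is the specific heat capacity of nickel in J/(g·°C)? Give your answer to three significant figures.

q_gained = (548.9 × 2.31 + 132.2) × (32.9 − 28.2) = 6581 J
q_lost = 240.6 × c × (92.9 − 32.9) = 14436 c
Set equal: c = 6581 / 14436 = 0.456 J/(g·°C)

c = 0.456 J/(g·°C)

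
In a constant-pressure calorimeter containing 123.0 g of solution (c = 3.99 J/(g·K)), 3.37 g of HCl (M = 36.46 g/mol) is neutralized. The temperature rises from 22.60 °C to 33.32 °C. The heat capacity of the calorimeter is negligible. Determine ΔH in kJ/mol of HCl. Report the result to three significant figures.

ΔH = -56.9 kJ/mol

|ΔT| = |33.32 − 22.60| = 10.72 °C
|q_surr| = (123.0 × 3.99) × 10.72 = 490.77 × 10.72 = 5261 J
n(HCl) = 3.37 / 36.46 = 0.09243 mol
Temperature rose, so q_rxn = −|q_surr| = -5.261 kJ
ΔH = q_rxn / n = -56.92 kJ/mol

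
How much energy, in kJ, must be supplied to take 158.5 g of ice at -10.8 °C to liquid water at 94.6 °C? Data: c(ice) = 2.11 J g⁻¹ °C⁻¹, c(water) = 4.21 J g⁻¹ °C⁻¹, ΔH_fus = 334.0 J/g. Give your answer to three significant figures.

q1 (heat ice -10.8→0.0 °C): 158.5 × 2.11 × 10.8 = 3612 J
q2 (melt at 0 °C): 158.5 × 334.0 = 52939 J
q3 (heat water 0.0→94.6 °C): 158.5 × 4.21 × 94.6 = 63125 J
Total: 3612 + 52939 + 63125 = 119676 J = 120 kJ

q = 120 kJ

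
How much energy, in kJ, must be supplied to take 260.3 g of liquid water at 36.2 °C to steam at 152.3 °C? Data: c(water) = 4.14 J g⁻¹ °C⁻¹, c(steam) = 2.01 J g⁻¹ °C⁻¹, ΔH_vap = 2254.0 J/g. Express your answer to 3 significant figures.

q = 683 kJ

q1 (heat water 36.2→100.0 °C): 260.3 × 4.14 × 63.8 = 68754 J
q2 (vaporize at 100 °C): 260.3 × 2254.0 = 586716 J
q3 (heat steam 100.0→152.3 °C): 260.3 × 2.01 × 52.3 = 27364 J
Total: 68754 + 586716 + 27364 = 682834 J = 683 kJ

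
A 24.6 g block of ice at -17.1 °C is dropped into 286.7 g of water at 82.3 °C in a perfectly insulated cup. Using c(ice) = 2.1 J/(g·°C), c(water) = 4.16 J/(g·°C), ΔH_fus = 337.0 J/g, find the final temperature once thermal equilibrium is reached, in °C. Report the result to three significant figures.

T_f = 68.7 °C

Heat to bring ice to 0 °C and melt it: q₁ = 24.6×2.1×17.1 + 24.6×337.0 = 9173.6 J
Heat the water can supply cooling to 0 °C: 286.7×4.16×82.3 = 98156.9 J > q₁, so all ice melts.
Energy balance: 286.7×4.16×(82.3 − T) = 9173.6 + 24.6×4.16×(T − 0)
1192.672(82.3 − T) = 9173.6 + 102.336 T
98156.9 − 9173.6 = 1295.008 T
T = 88983.3 / 1295.008 = 68.71 °C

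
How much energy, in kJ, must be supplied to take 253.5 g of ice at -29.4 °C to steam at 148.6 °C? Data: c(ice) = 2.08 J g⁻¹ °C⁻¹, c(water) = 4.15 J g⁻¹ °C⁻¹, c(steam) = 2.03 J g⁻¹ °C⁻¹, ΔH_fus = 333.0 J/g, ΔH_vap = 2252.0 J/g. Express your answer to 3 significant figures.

q1 (heat ice -29.4→0.0 °C): 253.5 × 2.08 × 29.4 = 15502 J
q2 (melt at 0 °C): 253.5 × 333.0 = 84416 J
q3 (heat water 0.0→100.0 °C): 253.5 × 4.15 × 100.0 = 105203 J
q4 (vaporize at 100 °C): 253.5 × 2252.0 = 570882 J
q5 (heat steam 100.0→148.6 °C): 253.5 × 2.03 × 48.6 = 25010 J
Total: 15502 + 84416 + 105203 + 570882 + 25010 = 801013 J = 801 kJ

q = 801 kJ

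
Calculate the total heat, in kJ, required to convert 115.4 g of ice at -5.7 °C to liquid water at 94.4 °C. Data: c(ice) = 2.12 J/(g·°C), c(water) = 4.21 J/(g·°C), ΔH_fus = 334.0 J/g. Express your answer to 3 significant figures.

q1 (heat ice -5.7→0.0 °C): 115.4 × 2.12 × 5.7 = 1394 J
q2 (melt at 0 °C): 115.4 × 334.0 = 38544 J
q3 (heat water 0.0→94.4 °C): 115.4 × 4.21 × 94.4 = 45863 J
Total: 1394 + 38544 + 45863 = 85801 J = 85.8 kJ

q = 85.8 kJ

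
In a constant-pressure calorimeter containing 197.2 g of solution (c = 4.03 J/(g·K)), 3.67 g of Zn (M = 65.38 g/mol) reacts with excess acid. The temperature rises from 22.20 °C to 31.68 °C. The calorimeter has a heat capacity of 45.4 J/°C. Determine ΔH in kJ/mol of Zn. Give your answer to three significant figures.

ΔH = -142 kJ/mol

|ΔT| = |31.68 − 22.20| = 9.48 °C
|q_surr| = (197.2 × 4.03 + 45.4) × 9.48 = 840.116 × 9.48 = 7964 J
n(Zn) = 3.67 / 65.38 = 0.05613 mol
Temperature rose, so q_rxn = −|q_surr| = -7.964 kJ
ΔH = q_rxn / n = -141.9 kJ/mol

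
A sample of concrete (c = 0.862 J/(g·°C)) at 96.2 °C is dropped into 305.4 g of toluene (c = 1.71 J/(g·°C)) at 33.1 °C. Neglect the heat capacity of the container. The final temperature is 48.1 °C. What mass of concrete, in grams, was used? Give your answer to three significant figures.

m = 189 g

q_gained = (305.4 × 1.71) × (48.1 − 33.1) = 7834 J
q_lost = m × 0.862 × (96.2 − 48.1) = 41.4622 m
m = 7834 / 41.4622 = 189 g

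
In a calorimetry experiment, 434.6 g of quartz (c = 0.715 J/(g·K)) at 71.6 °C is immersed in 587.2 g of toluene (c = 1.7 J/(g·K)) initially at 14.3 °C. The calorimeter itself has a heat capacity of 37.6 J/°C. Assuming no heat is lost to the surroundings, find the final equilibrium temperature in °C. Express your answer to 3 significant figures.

T_f = 27.5 °C

Heat lost by quartz = heat gained by toluene + calorimeter.
(434.6)(0.715)(71.6 − T) = [(587.2)(1.7) + 37.6](T − 14.3)
310.739 (71.6 − T) = 1035.84 (T − 14.3)
22249 − 310.739 T = 1035.84 T − 14813
37062 = 1346.579 T
T = 27.52 °C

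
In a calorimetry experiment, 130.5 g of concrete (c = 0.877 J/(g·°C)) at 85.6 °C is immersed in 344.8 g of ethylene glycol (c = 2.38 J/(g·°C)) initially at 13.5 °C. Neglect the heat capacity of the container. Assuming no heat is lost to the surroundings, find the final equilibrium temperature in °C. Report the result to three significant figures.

Heat lost by concrete = heat gained by ethylene glycol.
(130.5)(0.877)(85.6 − T) = (344.8)(2.38)(T − 13.5)
114.4485 (85.6 − T) = 820.624 (T − 13.5)
9796.8 − 114.4485 T = 820.624 T − 11078
20874.8 = 935.0725 T
T = 22.32 °C

T_f = 22.3 °C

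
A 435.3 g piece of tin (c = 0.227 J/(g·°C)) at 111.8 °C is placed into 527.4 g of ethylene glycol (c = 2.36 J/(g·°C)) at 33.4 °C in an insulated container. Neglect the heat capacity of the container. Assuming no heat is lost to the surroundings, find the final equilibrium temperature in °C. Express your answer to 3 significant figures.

Heat lost by tin = heat gained by ethylene glycol.
(435.3)(0.227)(111.8 − T) = (527.4)(2.36)(T − 33.4)
98.8131 (111.8 − T) = 1244.664 (T − 33.4)
11047 − 98.8131 T = 1244.664 T − 41572
52619 = 1343.4771 T
T = 39.17 °C

T_f = 39.2 °C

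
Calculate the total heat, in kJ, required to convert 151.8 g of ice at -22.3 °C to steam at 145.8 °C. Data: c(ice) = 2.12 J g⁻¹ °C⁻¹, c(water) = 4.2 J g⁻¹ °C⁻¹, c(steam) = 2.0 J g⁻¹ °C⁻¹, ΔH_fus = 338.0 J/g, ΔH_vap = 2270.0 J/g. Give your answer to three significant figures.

q1 (heat ice -22.3→0.0 °C): 151.8 × 2.12 × 22.3 = 7176 J
q2 (melt at 0 °C): 151.8 × 338.0 = 51308 J
q3 (heat water 0.0→100.0 °C): 151.8 × 4.2 × 100.0 = 63756 J
q4 (vaporize at 100 °C): 151.8 × 2270.0 = 344586 J
q5 (heat steam 100.0→145.8 °C): 151.8 × 2.0 × 45.8 = 13905 J
Total: 7176 + 51308 + 63756 + 344586 + 13905 = 480731 J = 481 kJ

q = 481 kJ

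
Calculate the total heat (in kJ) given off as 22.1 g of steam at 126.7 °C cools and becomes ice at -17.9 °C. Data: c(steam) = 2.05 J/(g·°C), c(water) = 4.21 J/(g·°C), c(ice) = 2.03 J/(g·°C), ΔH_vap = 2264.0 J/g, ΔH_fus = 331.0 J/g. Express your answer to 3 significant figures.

q = 68.7 kJ

q1 (cool steam 126.7→100 °C): 22.1 × 2.05 × 26.7 = 1210 J
q2 (condense at 100 °C): 22.1 × 2264.0 = 50034 J
q3 (cool water 100→0 °C): 22.1 × 4.21 × 100.0 = 9304 J
q4 (freeze at 0 °C): 22.1 × 331.0 = 7315 J
q5 (cool ice 0→-17.9 °C): 22.1 × 2.03 × 17.9 = 803 J
Total: 1210 + 50034 + 9304 + 7315 + 803 = 68666 J = 68.7 kJ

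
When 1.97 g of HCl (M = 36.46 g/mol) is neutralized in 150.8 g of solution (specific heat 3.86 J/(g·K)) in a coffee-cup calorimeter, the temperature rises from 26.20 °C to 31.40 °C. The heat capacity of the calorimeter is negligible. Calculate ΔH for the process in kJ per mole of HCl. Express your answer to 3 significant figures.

|ΔT| = |31.40 − 26.20| = 5.20 °C
|q_surr| = (150.8 × 3.86) × 5.20 = 582.088 × 5.20 = 3027 J
n(HCl) = 1.97 / 36.46 = 0.05403 mol
Temperature rose, so q_rxn = −|q_surr| = -3.027 kJ
ΔH = q_rxn / n = -56.02 kJ/mol

ΔH = -56.0 kJ/mol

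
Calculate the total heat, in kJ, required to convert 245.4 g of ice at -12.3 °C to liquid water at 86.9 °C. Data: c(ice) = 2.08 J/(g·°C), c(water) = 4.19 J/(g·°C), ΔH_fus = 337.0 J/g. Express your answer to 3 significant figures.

q1 (heat ice -12.3→0.0 °C): 245.4 × 2.08 × 12.3 = 6278 J
q2 (melt at 0 °C): 245.4 × 337.0 = 82700 J
q3 (heat water 0.0→86.9 °C): 245.4 × 4.19 × 86.9 = 89353 J
Total: 6278 + 82700 + 89353 = 178331 J = 178 kJ

q = 178 kJ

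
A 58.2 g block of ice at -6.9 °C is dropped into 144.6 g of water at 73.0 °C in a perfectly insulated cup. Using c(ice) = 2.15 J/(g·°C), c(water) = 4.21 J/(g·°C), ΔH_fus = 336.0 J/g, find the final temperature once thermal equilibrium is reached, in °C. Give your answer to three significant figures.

T_f = 28.1 °C

Heat to bring ice to 0 °C and melt it: q₁ = 58.2×2.15×6.9 + 58.2×336.0 = 20419 J
Heat the water can supply cooling to 0 °C: 144.6×4.21×73.0 = 44439.9 J > q₁, so all ice melts.
Energy balance: 144.6×4.21×(73.0 − T) = 20419 + 58.2×4.21×(T − 0)
608.766(73.0 − T) = 20419 + 245.022 T
44439.9 − 20419 = 853.788 T
T = 24020.9 / 853.788 = 28.13 °C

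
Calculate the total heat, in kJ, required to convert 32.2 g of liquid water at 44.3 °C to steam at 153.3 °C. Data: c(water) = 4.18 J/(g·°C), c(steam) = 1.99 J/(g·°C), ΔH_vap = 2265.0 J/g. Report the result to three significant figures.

q1 (heat water 44.3→100.0 °C): 32.2 × 4.18 × 55.7 = 7497 J
q2 (vaporize at 100 °C): 32.2 × 2265.0 = 72933 J
q3 (heat steam 100.0→153.3 °C): 32.2 × 1.99 × 53.3 = 3415 J
Total: 7497 + 72933 + 3415 = 83845 J = 83.8 kJ

q = 83.8 kJ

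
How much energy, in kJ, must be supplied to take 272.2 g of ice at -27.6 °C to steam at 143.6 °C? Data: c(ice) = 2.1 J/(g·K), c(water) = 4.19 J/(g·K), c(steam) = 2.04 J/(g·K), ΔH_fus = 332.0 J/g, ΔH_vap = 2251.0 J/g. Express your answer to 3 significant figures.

q = 857 kJ

q1 (heat ice -27.6→0.0 °C): 272.2 × 2.1 × 27.6 = 15777 J
q2 (melt at 0 °C): 272.2 × 332.0 = 90370 J
q3 (heat water 0.0→100.0 °C): 272.2 × 4.19 × 100.0 = 114052 J
q4 (vaporize at 100 °C): 272.2 × 2251.0 = 612722 J
q5 (heat steam 100.0→143.6 °C): 272.2 × 2.04 × 43.6 = 24211 J
Total: 15777 + 90370 + 114052 + 612722 + 24211 = 857132 J = 857 kJ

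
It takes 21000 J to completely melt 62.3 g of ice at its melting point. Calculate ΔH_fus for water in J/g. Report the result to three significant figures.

ΔH_fus = q / m = 21000 / 62.3 = 337 J/g

ΔH_fus = 337 J/g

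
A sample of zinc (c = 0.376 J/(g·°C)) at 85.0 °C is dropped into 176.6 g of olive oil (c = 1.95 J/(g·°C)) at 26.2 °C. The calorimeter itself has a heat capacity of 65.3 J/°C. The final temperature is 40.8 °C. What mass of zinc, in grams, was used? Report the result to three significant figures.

m = 360 g

q_gained = (176.6 × 1.95 + 65.3) × (40.8 − 26.2) = 5981 J
q_lost = m × 0.376 × (85.0 − 40.8) = 16.6192 m
m = 5981 / 16.6192 = 360 g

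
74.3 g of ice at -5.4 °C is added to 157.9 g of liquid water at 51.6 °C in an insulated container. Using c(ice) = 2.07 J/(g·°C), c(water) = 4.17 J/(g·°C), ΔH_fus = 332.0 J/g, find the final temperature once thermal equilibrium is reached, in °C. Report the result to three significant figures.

T_f = 8.76 °C

Heat to bring ice to 0 °C and melt it: q₁ = 74.3×2.07×5.4 + 74.3×332.0 = 25498 J
Heat the water can supply cooling to 0 °C: 157.9×4.17×51.6 = 33975.7 J > q₁, so all ice melts.
Energy balance: 157.9×4.17×(51.6 − T) = 25498 + 74.3×4.17×(T − 0)
658.443(51.6 − T) = 25498 + 309.831 T
33975.7 − 25498 = 968.274 T
T = 8477.7 / 968.274 = 8.755 °C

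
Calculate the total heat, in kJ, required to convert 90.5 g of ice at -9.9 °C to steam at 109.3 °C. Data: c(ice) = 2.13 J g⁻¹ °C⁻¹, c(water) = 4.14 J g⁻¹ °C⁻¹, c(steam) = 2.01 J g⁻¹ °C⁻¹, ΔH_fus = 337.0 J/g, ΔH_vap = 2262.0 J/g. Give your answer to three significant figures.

q = 276 kJ

q1 (heat ice -9.9→0.0 °C): 90.5 × 2.13 × 9.9 = 1908 J
q2 (melt at 0 °C): 90.5 × 337.0 = 30499 J
q3 (heat water 0.0→100.0 °C): 90.5 × 4.14 × 100.0 = 37467 J
q4 (vaporize at 100 °C): 90.5 × 2262.0 = 204711 J
q5 (heat steam 100.0→109.3 °C): 90.5 × 2.01 × 9.3 = 1692 J
Total: 1908 + 30499 + 37467 + 204711 + 1692 = 276277 J = 276 kJ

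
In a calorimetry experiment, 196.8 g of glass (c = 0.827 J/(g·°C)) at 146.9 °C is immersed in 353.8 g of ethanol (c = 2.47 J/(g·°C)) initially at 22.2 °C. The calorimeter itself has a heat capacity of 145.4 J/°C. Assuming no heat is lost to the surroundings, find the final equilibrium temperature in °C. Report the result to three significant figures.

Heat lost by glass = heat gained by ethanol + calorimeter.
(196.8)(0.827)(146.9 − T) = [(353.8)(2.47) + 145.4](T − 22.2)
162.7536 (146.9 − T) = 1019.286 (T − 22.2)
23909 − 162.7536 T = 1019.286 T − 22628
46537 = 1182.0396 T
T = 39.37 °C

T_f = 39.4 °C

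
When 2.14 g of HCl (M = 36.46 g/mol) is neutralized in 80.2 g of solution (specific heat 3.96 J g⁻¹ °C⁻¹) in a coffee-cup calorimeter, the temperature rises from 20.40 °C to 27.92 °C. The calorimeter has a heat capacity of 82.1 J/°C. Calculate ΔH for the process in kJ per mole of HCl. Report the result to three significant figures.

|ΔT| = |27.92 − 20.40| = 7.52 °C
|q_surr| = (80.2 × 3.96 + 82.1) × 7.52 = 399.692 × 7.52 = 3006 J
n(HCl) = 2.14 / 36.46 = 0.05869 mol
Temperature rose, so q_rxn = −|q_surr| = -3.006 kJ
ΔH = q_rxn / n = -51.22 kJ/mol

ΔH = -51.2 kJ/mol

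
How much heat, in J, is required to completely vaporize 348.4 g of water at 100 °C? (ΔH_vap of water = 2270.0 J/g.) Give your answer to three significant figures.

q = 791000 J

q = m × ΔH_vap = 348.4 × 2270.0 = 790900 J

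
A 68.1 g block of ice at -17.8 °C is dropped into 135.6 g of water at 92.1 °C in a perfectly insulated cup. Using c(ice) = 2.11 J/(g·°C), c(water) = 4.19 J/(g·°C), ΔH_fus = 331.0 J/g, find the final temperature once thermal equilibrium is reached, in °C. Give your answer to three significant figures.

T_f = 31.9 °C

Heat to bring ice to 0 °C and melt it: q₁ = 68.1×2.11×17.8 + 68.1×331.0 = 25099 J
Heat the water can supply cooling to 0 °C: 135.6×4.19×92.1 = 52327.9 J > q₁, so all ice melts.
Energy balance: 135.6×4.19×(92.1 − T) = 25099 + 68.1×4.19×(T − 0)
568.164(92.1 − T) = 25099 + 285.339 T
52327.9 − 25099 = 853.503 T
T = 27228.9 / 853.503 = 31.90 °C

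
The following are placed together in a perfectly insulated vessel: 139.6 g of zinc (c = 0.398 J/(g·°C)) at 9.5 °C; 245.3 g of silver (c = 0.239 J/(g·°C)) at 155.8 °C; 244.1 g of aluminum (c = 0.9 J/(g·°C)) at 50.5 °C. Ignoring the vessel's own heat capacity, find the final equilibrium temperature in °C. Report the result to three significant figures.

T_f = 62.2 °C

Σ mᵢcᵢ(T − Tᵢ) = 0  ⇒  T = Σ mᵢcᵢTᵢ / Σ mᵢcᵢ
Σ mᵢcᵢ = 139.6×0.398 + 245.3×0.239 + 244.1×0.9 = 333.8775
Σ mᵢcᵢTᵢ = 55.5608×9.5 + 58.6267×155.8 + 219.69×50.5 = 20756
T = 20756 / 333.8775 = 62.17 °C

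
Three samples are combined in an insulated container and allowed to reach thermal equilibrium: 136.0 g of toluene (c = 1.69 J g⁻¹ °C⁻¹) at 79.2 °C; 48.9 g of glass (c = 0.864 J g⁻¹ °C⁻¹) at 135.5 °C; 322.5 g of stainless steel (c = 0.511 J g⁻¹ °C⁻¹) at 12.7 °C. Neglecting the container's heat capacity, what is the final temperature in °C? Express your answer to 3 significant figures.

T_f = 59.6 °C

Σ mᵢcᵢ(T − Tᵢ) = 0  ⇒  T = Σ mᵢcᵢTᵢ / Σ mᵢcᵢ
Σ mᵢcᵢ = 136.0×1.69 + 48.9×0.864 + 322.5×0.511 = 436.8871
Σ mᵢcᵢTᵢ = 229.84×79.2 + 42.2496×135.5 + 164.7975×12.7 = 26021
T = 26021 / 436.8871 = 59.56 °C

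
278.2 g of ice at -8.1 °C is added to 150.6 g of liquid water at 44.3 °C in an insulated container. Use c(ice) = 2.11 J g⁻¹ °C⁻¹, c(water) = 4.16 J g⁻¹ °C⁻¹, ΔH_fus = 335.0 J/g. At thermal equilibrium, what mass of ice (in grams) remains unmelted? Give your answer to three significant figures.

Heat to warm all ice to 0 °C: 278.2×2.11×8.1 = 4754.7 J
Heat released by water cooling to 0 °C: 150.6×4.16×44.3 = 27754 J
27754 J < 4754.7 + 278.2×335.0 = 97951.7 J, so not all ice melts; final T = 0 °C.
Heat left for melting: 27754 − 4754.7 = 22999.3 J
Mass melted = 22999.3 / 335.0 = 68.65 g
Ice remaining = 278.2 − 68.65 = 209.55 g

m_ice remaining = 210 g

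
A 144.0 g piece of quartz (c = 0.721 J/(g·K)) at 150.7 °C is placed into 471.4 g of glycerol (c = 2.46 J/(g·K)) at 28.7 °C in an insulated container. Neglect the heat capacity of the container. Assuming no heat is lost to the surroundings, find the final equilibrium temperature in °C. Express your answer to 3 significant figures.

T_f = 38.7 °C

Heat lost by quartz = heat gained by glycerol.
(144.0)(0.721)(150.7 − T) = (471.4)(2.46)(T − 28.7)
103.824 (150.7 − T) = 1159.644 (T − 28.7)
15646 − 103.824 T = 1159.644 T − 33282
48928 = 1263.468 T
T = 38.73 °C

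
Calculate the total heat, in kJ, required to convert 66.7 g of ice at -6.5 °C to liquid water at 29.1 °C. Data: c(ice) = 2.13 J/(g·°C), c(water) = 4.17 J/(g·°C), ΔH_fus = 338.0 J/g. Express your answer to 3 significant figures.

q = 31.6 kJ

q1 (heat ice -6.5→0.0 °C): 66.7 × 2.13 × 6.5 = 923 J
q2 (melt at 0 °C): 66.7 × 338.0 = 22545 J
q3 (heat water 0.0→29.1 °C): 66.7 × 4.17 × 29.1 = 8094 J
Total: 923 + 22545 + 8094 = 31562 J = 31.6 kJ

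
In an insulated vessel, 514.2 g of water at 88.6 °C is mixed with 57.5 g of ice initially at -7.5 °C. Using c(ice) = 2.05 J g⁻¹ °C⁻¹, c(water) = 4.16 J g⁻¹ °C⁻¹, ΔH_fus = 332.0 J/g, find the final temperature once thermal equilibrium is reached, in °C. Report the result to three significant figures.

Heat to bring ice to 0 °C and melt it: q₁ = 57.5×2.05×7.5 + 57.5×332.0 = 19974 J
Heat the water can supply cooling to 0 °C: 514.2×4.16×88.6 = 189522 J > q₁, so all ice melts.
Energy balance: 514.2×4.16×(88.6 − T) = 19974 + 57.5×4.16×(T − 0)
2139.072(88.6 − T) = 19974 + 239.2 T
189522 − 19974 = 2378.272 T
T = 169548 / 2378.272 = 71.29 °C

T_f = 71.3 °C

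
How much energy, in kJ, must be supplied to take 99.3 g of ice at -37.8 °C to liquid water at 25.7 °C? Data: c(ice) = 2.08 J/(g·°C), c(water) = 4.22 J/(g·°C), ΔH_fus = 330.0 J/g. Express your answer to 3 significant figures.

q1 (heat ice -37.8→0.0 °C): 99.3 × 2.08 × 37.8 = 7807 J
q2 (melt at 0 °C): 99.3 × 330.0 = 32769 J
q3 (heat water 0.0→25.7 °C): 99.3 × 4.22 × 25.7 = 10769 J
Total: 7807 + 32769 + 10769 = 51345 J = 51.3 kJ

q = 51.3 kJ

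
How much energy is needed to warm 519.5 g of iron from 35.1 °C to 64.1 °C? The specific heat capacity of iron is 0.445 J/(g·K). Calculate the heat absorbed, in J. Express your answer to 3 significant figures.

q = 6700 J

q = m c ΔT = 519.5 × 0.445 × (64.1 − 35.1)
q = 519.5 × 0.445 × 29.0 = 6704 J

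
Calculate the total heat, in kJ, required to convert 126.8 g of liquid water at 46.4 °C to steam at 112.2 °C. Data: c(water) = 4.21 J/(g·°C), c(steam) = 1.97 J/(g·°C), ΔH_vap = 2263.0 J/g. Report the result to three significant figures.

q1 (heat water 46.4→100.0 °C): 126.8 × 4.21 × 53.6 = 28613 J
q2 (vaporize at 100 °C): 126.8 × 2263.0 = 286948 J
q3 (heat steam 100.0→112.2 °C): 126.8 × 1.97 × 12.2 = 3048 J
Total: 28613 + 286948 + 3048 = 318609 J = 319 kJ

q = 319 kJ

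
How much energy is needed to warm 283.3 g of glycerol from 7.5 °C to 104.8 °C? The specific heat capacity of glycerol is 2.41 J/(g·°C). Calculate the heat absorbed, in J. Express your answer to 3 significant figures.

q = m c ΔT = 283.3 × 2.41 × (104.8 − 7.5)
q = 283.3 × 2.41 × 97.3 = 66430 J

q = 66400 J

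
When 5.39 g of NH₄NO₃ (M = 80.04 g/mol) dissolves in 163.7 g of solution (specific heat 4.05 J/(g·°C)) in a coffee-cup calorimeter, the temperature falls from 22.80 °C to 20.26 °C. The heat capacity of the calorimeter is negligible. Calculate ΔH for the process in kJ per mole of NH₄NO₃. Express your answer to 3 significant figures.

ΔH = 25.0 kJ/mol

|ΔT| = |20.26 − 22.80| = 2.54 °C
|q_surr| = (163.7 × 4.05) × 2.54 = 662.985 × 2.54 = 1684 J
n(NH₄NO₃) = 5.39 / 80.04 = 0.06734 mol
Temperature fell, so q_rxn = +|q_surr| = 1.684 kJ
ΔH = q_rxn / n = 25.01 kJ/mol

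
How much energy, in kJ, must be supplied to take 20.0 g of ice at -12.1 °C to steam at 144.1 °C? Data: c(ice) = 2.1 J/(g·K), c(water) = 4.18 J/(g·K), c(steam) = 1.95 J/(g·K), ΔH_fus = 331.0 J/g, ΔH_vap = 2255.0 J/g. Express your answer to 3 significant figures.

q1 (heat ice -12.1→0.0 °C): 20.0 × 2.1 × 12.1 = 508 J
q2 (melt at 0 °C): 20.0 × 331.0 = 6620 J
q3 (heat water 0.0→100.0 °C): 20.0 × 4.18 × 100.0 = 8360 J
q4 (vaporize at 100 °C): 20.0 × 2255.0 = 45100 J
q5 (heat steam 100.0→144.1 °C): 20.0 × 1.95 × 44.1 = 1720 J
Total: 508 + 6620 + 8360 + 45100 + 1720 = 62308 J = 62.3 kJ

q = 62.3 kJ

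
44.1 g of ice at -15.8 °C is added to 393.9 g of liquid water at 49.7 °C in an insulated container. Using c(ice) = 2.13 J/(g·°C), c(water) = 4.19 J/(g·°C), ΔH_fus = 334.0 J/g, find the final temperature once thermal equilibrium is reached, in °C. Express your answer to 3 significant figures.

Heat to bring ice to 0 °C and melt it: q₁ = 44.1×2.13×15.8 + 44.1×334.0 = 16214 J
Heat the water can supply cooling to 0 °C: 393.9×4.19×49.7 = 82026.9 J > q₁, so all ice melts.
Energy balance: 393.9×4.19×(49.7 − T) = 16214 + 44.1×4.19×(T − 0)
1650.441(49.7 − T) = 16214 + 184.779 T
82026.9 − 16214 = 1835.220 T
T = 65812.9 / 1835.220 = 35.86 °C

T_f = 35.9 °C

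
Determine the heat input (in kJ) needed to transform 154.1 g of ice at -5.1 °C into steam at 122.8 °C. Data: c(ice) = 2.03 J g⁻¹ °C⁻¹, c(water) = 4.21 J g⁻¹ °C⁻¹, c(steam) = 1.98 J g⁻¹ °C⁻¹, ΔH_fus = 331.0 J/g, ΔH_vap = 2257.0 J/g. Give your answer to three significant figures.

q = 472 kJ

q1 (heat ice -5.1→0.0 °C): 154.1 × 2.03 × 5.1 = 1595 J
q2 (melt at 0 °C): 154.1 × 331.0 = 51007 J
q3 (heat water 0.0→100.0 °C): 154.1 × 4.21 × 100.0 = 64876 J
q4 (vaporize at 100 °C): 154.1 × 2257.0 = 347804 J
q5 (heat steam 100.0→122.8 °C): 154.1 × 1.98 × 22.8 = 6957 J
Total: 1595 + 51007 + 64876 + 347804 + 6957 = 472239 J = 472 kJ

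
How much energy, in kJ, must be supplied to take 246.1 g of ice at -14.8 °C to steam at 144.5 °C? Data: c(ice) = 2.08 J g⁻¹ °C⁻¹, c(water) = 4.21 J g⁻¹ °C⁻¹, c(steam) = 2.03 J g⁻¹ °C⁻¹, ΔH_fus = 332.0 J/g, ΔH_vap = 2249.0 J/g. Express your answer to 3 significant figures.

q1 (heat ice -14.8→0.0 °C): 246.1 × 2.08 × 14.8 = 7576 J
q2 (melt at 0 °C): 246.1 × 332.0 = 81705 J
q3 (heat water 0.0→100.0 °C): 246.1 × 4.21 × 100.0 = 103608 J
q4 (vaporize at 100 °C): 246.1 × 2249.0 = 553479 J
q5 (heat steam 100.0→144.5 °C): 246.1 × 2.03 × 44.5 = 22231 J
Total: 7576 + 81705 + 103608 + 553479 + 22231 = 768599 J = 769 kJ

q = 769 kJ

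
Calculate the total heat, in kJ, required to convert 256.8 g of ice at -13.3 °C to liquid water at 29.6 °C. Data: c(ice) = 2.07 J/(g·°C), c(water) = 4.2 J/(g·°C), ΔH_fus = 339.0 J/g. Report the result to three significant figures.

q1 (heat ice -13.3→0.0 °C): 256.8 × 2.07 × 13.3 = 7070 J
q2 (melt at 0 °C): 256.8 × 339.0 = 87055 J
q3 (heat water 0.0→29.6 °C): 256.8 × 4.2 × 29.6 = 31925 J
Total: 7070 + 87055 + 31925 = 126050 J = 126 kJ

q = 126 kJ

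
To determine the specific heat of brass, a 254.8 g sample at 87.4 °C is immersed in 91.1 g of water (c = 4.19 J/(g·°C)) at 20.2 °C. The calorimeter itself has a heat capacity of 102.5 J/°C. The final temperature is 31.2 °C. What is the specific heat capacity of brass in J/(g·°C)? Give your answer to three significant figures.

q_gained = (91.1 × 4.19 + 102.5) × (31.2 − 20.2) = 5326 J
q_lost = 254.8 × c × (87.4 − 31.2) = 14319.76 c
Set equal: c = 5326 / 14319.76 = 0.372 J/(g·°C)

c = 0.372 J/(g·°C)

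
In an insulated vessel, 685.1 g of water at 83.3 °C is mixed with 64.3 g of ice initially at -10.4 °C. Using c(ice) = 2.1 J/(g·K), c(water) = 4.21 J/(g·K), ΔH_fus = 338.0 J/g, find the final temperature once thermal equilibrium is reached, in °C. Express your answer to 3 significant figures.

Heat to bring ice to 0 °C and melt it: q₁ = 64.3×2.1×10.4 + 64.3×338.0 = 23138 J
Heat the water can supply cooling to 0 °C: 685.1×4.21×83.3 = 240260 J > q₁, so all ice melts.
Energy balance: 685.1×4.21×(83.3 − T) = 23138 + 64.3×4.21×(T − 0)
2884.271(83.3 − T) = 23138 + 270.703 T
240260 − 23138 = 3154.974 T
T = 217122 / 3154.974 = 68.82 °C

T_f = 68.8 °C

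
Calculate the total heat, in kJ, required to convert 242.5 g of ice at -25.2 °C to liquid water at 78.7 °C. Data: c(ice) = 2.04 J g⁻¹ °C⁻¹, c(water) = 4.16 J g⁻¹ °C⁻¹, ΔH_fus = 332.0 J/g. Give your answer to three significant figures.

q = 172 kJ

q1 (heat ice -25.2→0.0 °C): 242.5 × 2.04 × 25.2 = 12466 J
q2 (melt at 0 °C): 242.5 × 332.0 = 80510 J
q3 (heat water 0.0→78.7 °C): 242.5 × 4.16 × 78.7 = 79393 J
Total: 12466 + 80510 + 79393 = 172369 J = 172 kJ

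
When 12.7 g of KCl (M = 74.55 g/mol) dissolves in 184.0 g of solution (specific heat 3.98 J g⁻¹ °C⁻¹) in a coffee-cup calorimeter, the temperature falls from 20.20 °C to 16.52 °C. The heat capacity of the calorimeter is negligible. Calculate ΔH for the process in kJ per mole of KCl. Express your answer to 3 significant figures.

ΔH = 15.8 kJ/mol

|ΔT| = |16.52 − 20.20| = 3.68 °C
|q_surr| = (184.0 × 3.98) × 3.68 = 732.32 × 3.68 = 2695 J
n(KCl) = 12.7 / 74.55 = 0.1704 mol
Temperature fell, so q_rxn = +|q_surr| = 2.695 kJ
ΔH = q_rxn / n = 15.82 kJ/mol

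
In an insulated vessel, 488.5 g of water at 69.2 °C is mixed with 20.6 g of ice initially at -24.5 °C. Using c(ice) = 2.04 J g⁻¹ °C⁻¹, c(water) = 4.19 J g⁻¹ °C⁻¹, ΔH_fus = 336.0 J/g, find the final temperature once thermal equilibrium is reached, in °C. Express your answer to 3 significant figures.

T_f = 62.7 °C

Heat to bring ice to 0 °C and melt it: q₁ = 20.6×2.04×24.5 + 20.6×336.0 = 7951.2 J
Heat the water can supply cooling to 0 °C: 488.5×4.19×69.2 = 141640 J > q₁, so all ice melts.
Energy balance: 488.5×4.19×(69.2 − T) = 7951.2 + 20.6×4.19×(T − 0)
2046.815(69.2 − T) = 7951.2 + 86.314 T
141640 − 7951.2 = 2133.129 T
T = 133688.8 / 2133.129 = 62.67 °C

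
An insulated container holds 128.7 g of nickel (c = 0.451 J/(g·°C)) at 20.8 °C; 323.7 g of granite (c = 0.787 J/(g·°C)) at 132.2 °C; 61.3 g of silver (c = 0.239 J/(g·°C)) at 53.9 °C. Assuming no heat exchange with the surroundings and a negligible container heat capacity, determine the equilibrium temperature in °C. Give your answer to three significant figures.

Σ mᵢcᵢ(T − Tᵢ) = 0  ⇒  T = Σ mᵢcᵢTᵢ / Σ mᵢcᵢ
Σ mᵢcᵢ = 128.7×0.451 + 323.7×0.787 + 61.3×0.239 = 327.4463
Σ mᵢcᵢTᵢ = 58.0437×20.8 + 254.7519×132.2 + 14.6507×53.9 = 35675
T = 35675 / 327.4463 = 108.9 °C

T_f = 109 °C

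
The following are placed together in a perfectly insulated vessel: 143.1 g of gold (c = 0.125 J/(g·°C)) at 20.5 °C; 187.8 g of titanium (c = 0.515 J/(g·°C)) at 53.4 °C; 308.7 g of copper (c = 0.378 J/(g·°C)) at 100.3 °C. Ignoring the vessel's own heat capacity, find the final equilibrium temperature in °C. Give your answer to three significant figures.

T_f = 74.5 °C

Σ mᵢcᵢ(T − Tᵢ) = 0  ⇒  T = Σ mᵢcᵢTᵢ / Σ mᵢcᵢ
Σ mᵢcᵢ = 143.1×0.125 + 187.8×0.515 + 308.7×0.378 = 231.2931
Σ mᵢcᵢTᵢ = 17.8875×20.5 + 96.717×53.4 + 116.6886×100.3 = 17235
T = 17235 / 231.2931 = 74.52 °C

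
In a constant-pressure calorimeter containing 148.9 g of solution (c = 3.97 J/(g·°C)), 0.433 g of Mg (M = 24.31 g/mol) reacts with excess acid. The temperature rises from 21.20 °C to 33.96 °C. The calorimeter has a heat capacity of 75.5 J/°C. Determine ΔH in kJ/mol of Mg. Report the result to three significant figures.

ΔH = -478 kJ/mol

|ΔT| = |33.96 − 21.20| = 12.76 °C
|q_surr| = (148.9 × 3.97 + 75.5) × 12.76 = 666.633 × 12.76 = 8506 J
n(Mg) = 0.433 / 24.31 = 0.01781 mol
Temperature rose, so q_rxn = −|q_surr| = -8.506 kJ
ΔH = q_rxn / n = -477.6 kJ/mol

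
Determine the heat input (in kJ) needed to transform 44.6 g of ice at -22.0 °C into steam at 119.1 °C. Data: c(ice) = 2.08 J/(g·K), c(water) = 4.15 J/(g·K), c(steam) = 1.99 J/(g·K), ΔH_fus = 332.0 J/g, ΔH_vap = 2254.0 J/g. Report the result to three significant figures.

q = 138 kJ

q1 (heat ice -22.0→0.0 °C): 44.6 × 2.08 × 22.0 = 2041 J
q2 (melt at 0 °C): 44.6 × 332.0 = 14807 J
q3 (heat water 0.0→100.0 °C): 44.6 × 4.15 × 100.0 = 18509 J
q4 (vaporize at 100 °C): 44.6 × 2254.0 = 100528 J
q5 (heat steam 100.0→119.1 °C): 44.6 × 1.99 × 19.1 = 1695 J
Total: 2041 + 14807 + 18509 + 100528 + 1695 = 137580 J = 138 kJ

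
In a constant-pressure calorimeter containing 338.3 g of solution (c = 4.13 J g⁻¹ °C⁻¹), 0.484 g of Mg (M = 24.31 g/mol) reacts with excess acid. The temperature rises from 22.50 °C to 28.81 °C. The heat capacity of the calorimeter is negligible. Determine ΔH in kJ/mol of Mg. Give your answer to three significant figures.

ΔH = -443 kJ/mol

|ΔT| = |28.81 − 22.50| = 6.31 °C
|q_surr| = (338.3 × 4.13) × 6.31 = 1397.179 × 6.31 = 8816 J
n(Mg) = 0.484 / 24.31 = 0.01991 mol
Temperature rose, so q_rxn = −|q_surr| = -8.816 kJ
ΔH = q_rxn / n = -442.8 kJ/mol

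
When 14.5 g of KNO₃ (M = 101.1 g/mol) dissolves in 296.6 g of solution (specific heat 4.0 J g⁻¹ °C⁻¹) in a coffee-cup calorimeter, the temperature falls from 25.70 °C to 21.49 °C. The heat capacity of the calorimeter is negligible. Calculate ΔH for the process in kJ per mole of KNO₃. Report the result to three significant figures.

|ΔT| = |21.49 − 25.70| = 4.21 °C
|q_surr| = (296.6 × 4.0) × 4.21 = 1186.4 × 4.21 = 4995 J
n(KNO₃) = 14.5 / 101.1 = 0.1434 mol
Temperature fell, so q_rxn = +|q_surr| = 4.995 kJ
ΔH = q_rxn / n = 34.83 kJ/mol

ΔH = 34.8 kJ/mol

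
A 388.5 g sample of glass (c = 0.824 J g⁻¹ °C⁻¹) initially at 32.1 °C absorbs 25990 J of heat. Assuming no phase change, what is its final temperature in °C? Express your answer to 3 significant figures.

T_f = 113 °C

ΔT = q / (m c) = 25990 / (388.5 × 0.824) = 81.19 °C
T_f = 32.1 + 81.19 = 113.29 °C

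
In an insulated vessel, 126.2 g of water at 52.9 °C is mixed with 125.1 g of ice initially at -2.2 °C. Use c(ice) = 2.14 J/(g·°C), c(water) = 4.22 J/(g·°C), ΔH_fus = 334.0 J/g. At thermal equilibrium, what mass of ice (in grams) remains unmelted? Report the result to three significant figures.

Heat to warm all ice to 0 °C: 125.1×2.14×2.2 = 588.97 J
Heat released by water cooling to 0 °C: 126.2×4.22×52.9 = 28173 J
28173 J < 588.97 + 125.1×334.0 = 42372.37 J, so not all ice melts; final T = 0 °C.
Heat left for melting: 28173 − 588.97 = 27584.03 J
Mass melted = 27584.03 / 334.0 = 82.59 g
Ice remaining = 125.1 − 82.59 = 42.51 g

m_ice remaining = 42.5 g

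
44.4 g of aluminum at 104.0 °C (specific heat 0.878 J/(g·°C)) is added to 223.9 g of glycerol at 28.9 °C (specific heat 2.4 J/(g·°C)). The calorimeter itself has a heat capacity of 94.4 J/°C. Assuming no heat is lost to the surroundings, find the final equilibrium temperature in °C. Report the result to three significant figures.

Heat lost by aluminum = heat gained by glycerol + calorimeter.
(44.4)(0.878)(104.0 − T) = [(223.9)(2.4) + 94.4](T − 28.9)
38.9832 (104.0 − T) = 631.76 (T − 28.9)
4054.3 − 38.9832 T = 631.76 T − 18258
22312.3 = 670.7432 T
T = 33.27 °C

T_f = 33.3 °C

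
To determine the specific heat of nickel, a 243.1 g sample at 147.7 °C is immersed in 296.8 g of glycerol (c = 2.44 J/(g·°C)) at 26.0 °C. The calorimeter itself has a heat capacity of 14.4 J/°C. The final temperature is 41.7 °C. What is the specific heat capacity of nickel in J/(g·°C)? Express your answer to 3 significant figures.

c = 0.450 J/(g·°C)

q_gained = (296.8 × 2.44 + 14.4) × (41.7 − 26.0) = 11600 J
q_lost = 243.1 × c × (147.7 − 41.7) = 25768.6 c
Set equal: c = 11600 / 25768.6 = 0.450 J/(g·°C)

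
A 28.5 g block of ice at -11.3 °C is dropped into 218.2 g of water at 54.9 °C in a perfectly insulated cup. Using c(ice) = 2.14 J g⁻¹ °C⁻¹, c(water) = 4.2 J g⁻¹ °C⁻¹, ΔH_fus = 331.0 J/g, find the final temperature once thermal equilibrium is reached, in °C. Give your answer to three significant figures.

Heat to bring ice to 0 °C and melt it: q₁ = 28.5×2.14×11.3 + 28.5×331.0 = 10123 J
Heat the water can supply cooling to 0 °C: 218.2×4.2×54.9 = 50312.6 J > q₁, so all ice melts.
Energy balance: 218.2×4.2×(54.9 − T) = 10123 + 28.5×4.2×(T − 0)
916.44(54.9 − T) = 10123 + 119.7 T
50312.6 − 10123 = 1036.14 T
T = 40189.6 / 1036.14 = 38.79 °C

T_f = 38.8 °C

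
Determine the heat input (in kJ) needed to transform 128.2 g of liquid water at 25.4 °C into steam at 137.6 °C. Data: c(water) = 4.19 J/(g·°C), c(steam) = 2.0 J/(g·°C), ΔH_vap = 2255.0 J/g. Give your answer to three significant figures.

q = 339 kJ

q1 (heat water 25.4→100.0 °C): 128.2 × 4.19 × 74.6 = 40072 J
q2 (vaporize at 100 °C): 128.2 × 2255.0 = 289091 J
q3 (heat steam 100.0→137.6 °C): 128.2 × 2.0 × 37.6 = 9641 J
Total: 40072 + 289091 + 9641 = 338804 J = 339 kJ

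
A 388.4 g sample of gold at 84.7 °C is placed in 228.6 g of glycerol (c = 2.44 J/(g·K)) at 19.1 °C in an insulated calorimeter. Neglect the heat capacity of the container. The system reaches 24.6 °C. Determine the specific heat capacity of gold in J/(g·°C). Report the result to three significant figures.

q_gained = (228.6 × 2.44) × (24.6 − 19.1) = 3068 J
q_lost = 388.4 × c × (84.7 − 24.6) = 23342.84 c
Set equal: c = 3068 / 23342.84 = 0.131 J/(g·°C)

c = 0.131 J/(g·°C)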